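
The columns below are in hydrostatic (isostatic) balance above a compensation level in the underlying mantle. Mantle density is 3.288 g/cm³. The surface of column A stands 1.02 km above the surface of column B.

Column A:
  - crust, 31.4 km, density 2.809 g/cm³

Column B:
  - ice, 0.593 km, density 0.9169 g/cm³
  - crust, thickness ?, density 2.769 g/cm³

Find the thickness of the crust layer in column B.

19.8 km

Take the compensation level at the base of the deeper column (depth z_c below the surface of column A) and equate Σ ρ_i t_i down to z_c; mantle fills any gap and the z_c terms cancel.
Column A: 31.4×2.809 + (z_c − 31.4)×3.288
Column B: 1.02×0 + 0.593×0.9169 + x×2.769 + (z_c − 1.02 − 0.593 − x)×3.288
The z_c×3.288 term appears on both sides and cancels. Collect the known terms of each column as K = Σ(ρt)_known − 3.288 × (depth of known layers): K_A = 88.2026 − 3.288×31.4 = −15.0406; K_B = 0.5437217 − 3.288×(1.02 + 0.593) = −4.7598223.
Balance: K_A = K_B − x×(3.288 − 2.769), so x = (K_B − K_A)/(3.288 − 2.769) = 10.2808/0.519 = 19.8 km.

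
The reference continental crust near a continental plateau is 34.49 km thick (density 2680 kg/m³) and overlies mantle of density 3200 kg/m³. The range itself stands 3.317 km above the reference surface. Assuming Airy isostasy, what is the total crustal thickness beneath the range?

Root depth r = h ρ_c / (ρ_m − ρ_c) = 3.317 km × 2680 / 520 = 17.1 km.
Total thickness = T + h + r = 34.49 km + 3.317 km + 17.1 km = 54.9 km.

54.9 km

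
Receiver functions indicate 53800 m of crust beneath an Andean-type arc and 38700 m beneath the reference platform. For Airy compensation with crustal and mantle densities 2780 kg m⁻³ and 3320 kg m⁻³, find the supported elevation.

Excess crust Δ = 53800 m − 38700 m = 15100 m, split between elevation h and root r with h + r = Δ.
Airy balance ρ_c h = (ρ_m − ρ_c) r gives r = h ρ_c/(ρ_m − ρ_c), so h (1 + ρ_c/(ρ_m − ρ_c)) = Δ, i.e. h = Δ (ρ_m − ρ_c)/ρ_m.
h = 15100 m × 540/3320 = 2460 m.

2460 m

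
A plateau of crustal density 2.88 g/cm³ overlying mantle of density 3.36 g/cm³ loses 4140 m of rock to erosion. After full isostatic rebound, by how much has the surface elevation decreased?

591 m

Rebound u = e ρ_c/ρ_m = 4140 m × 2.88/3.36 = 3549 m.
Net surface drop = e − u = 4140 m − 3549 m = e (ρ_m − ρ_c)/ρ_m = 591 m.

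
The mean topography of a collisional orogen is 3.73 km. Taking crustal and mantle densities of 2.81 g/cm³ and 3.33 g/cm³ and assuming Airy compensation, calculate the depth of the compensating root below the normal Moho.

By Archimedes' principle applied to the lithosphere: the weight of the topography is balanced by the buoyancy of the root, ρ_c h = (ρ_m − ρ_c) r.
r = h · ρ_c / (ρ_m − ρ_c) = 3.73 km × 2.81 / (3.33 − 2.81) = 20.2 km.

20.2 km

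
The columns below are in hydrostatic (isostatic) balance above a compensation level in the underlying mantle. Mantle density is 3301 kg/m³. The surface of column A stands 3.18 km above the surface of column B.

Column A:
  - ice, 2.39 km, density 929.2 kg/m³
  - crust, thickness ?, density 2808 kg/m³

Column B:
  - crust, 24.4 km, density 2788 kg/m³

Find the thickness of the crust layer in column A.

35.2 km

Take the compensation level at the base of the deeper column (depth z_c below the surface of column A) and equate Σ ρ_i t_i down to z_c; mantle fills any gap and the z_c terms cancel.
Column A: 2.39×929.2 + x×2808 + (z_c − 2.39 − x)×3301
Column B: 3.18×0 + 24.4×2788 + (z_c − 3.18 − 24.4)×3301
The z_c×3301 term appears on both sides and cancels. Collect the known terms of each column as K = Σ(ρt)_known − 3301 × (depth of known layers): K_A = 2220.788 − 3301×2.39 = −5668.602; K_B = 68027.2 − 3301×(3.18 + 24.4) = −23014.38.
Balance: K_A − x×(3301 − 2808) = K_B, so x = (K_A − K_B)/(3301 − 2808) = 17345.8/493 = 35.2 km.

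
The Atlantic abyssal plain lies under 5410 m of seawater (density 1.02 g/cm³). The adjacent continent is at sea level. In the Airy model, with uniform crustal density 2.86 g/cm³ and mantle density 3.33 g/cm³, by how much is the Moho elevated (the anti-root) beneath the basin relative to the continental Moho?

21200 m

In Airy isostatic equilibrium: replacing crust with seawater at the top is compensated by replacing crust with mantle at the base: d (ρ_c − ρ_w) = a (ρ_m − ρ_c).
a = d (ρ_c − ρ_w)/(ρ_m − ρ_c) = 5410 m × 1.84/0.47 = 21200 m.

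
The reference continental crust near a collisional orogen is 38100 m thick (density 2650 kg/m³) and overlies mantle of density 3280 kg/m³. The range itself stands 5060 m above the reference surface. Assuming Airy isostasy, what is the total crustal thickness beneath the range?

64400 m

Root depth r = h ρ_c / (ρ_m − ρ_c) = 5060 m × 2650 / 630 = 21280 m.
Total thickness = T + h + r = 38100 m + 5060 m + 21280 m = 64400 m.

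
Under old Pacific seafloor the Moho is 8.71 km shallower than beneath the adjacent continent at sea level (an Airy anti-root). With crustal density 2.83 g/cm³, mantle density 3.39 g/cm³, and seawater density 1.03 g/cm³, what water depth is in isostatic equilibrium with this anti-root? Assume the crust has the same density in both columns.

2.71 km

Replacing a thickness d of crust by seawater at the top must be balanced by replacing crust with mantle at the base: d (ρ_c − ρ_w) = a (ρ_m − ρ_c).
d = a (ρ_m − ρ_c)/(ρ_c − ρ_w) = 8.71 km × 0.56/1.8 = 2.71 km.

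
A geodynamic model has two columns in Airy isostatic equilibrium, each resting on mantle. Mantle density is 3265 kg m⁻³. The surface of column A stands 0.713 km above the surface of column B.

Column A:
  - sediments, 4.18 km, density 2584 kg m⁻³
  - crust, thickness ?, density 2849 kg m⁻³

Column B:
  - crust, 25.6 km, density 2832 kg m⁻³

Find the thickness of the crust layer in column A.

25.4 km

Take the compensation level at the base of the deeper column (depth z_c below the surface of column A) and equate Σ ρ_i t_i down to z_c; mantle fills any gap and the z_c terms cancel.
Column A: 4.18×2584 + x×2849 + (z_c − 4.18 − x)×3265
Column B: 0.713×0 + 25.6×2832 + (z_c − 0.713 − 25.6)×3265
The z_c×3265 term appears on both sides and cancels. Collect the known terms of each column as K = Σ(ρt)_known − 3265 × (depth of known layers): K_A = 10801.12 − 3265×4.18 = −2846.58; K_B = 72499.2 − 3265×(0.713 + 25.6) = −13412.745.
Balance: K_A − x×(3265 − 2849) = K_B, so x = (K_A − K_B)/(3265 − 2849) = 10566.2/416 = 25.4 km.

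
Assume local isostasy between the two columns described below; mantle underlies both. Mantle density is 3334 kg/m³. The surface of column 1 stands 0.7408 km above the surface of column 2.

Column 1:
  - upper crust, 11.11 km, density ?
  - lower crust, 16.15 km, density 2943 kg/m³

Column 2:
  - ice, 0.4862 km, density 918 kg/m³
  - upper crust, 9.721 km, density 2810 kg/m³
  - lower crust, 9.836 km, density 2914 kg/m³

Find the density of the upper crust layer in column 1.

2740 kg/m³

Take the compensation level at the base of the deeper column (depth z_c below the surface of column 1) and equate Σ ρ_i t_i down to z_c; mantle fills any gap and the z_c terms cancel.
Column 1: 11.11×ρ + 16.15×2943 + (z_c − 27.26)×3334
Column 2: 0.7408×0 + 0.4862×918 + 9.721×2810 + 9.836×2914 + (z_c − 0.7408 − 20.0432)×3334
The z_c×3334 term appears on both sides and cancels. Collect the known terms of each column as K = Σ(ρt)_known − 3334 × (depth of known layers): K_1 = 47529.45 − 3334×27.26 = −43355.39; K_2 = 56424.4456 − 3334×(0.7408 + 20.0432) = −12869.4104.
Balance: K_1 + 11.11×ρ = K_2, so ρ = (K_2 − K_1)/11.11 = 30486/11.11 = 2740 kg/m³.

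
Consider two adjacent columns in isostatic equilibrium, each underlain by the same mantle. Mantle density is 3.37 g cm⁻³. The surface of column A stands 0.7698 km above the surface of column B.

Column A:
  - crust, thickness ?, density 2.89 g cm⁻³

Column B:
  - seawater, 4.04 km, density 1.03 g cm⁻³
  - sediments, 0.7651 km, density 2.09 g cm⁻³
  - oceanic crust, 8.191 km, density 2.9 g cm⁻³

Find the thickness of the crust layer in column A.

35.2 km

Take the compensation level at the base of the deeper column (depth z_c below the surface of column A) and equate Σ ρ_i t_i down to z_c; mantle fills any gap and the z_c terms cancel.
Column A: x×2.89 + (z_c − 0 − x)×3.37
Column B: 0.7698×0 + 4.04×1.03 + 0.7651×2.09 + 8.191×2.9 + (z_c − 0.7698 − 12.9961)×3.37
The z_c×3.37 term appears on both sides and cancels. Collect the known terms of each column as K = Σ(ρt)_known − 3.37 × (depth of known layers): K_A = 0 − 3.37×0 = 0; K_B = 29.514159 − 3.37×(0.7698 + 12.9961) = −16.876924.
Balance: K_A − x×(3.37 − 2.89) = K_B, so x = (K_A − K_B)/(3.37 − 2.89) = 16.8769/0.48 = 35.2 km.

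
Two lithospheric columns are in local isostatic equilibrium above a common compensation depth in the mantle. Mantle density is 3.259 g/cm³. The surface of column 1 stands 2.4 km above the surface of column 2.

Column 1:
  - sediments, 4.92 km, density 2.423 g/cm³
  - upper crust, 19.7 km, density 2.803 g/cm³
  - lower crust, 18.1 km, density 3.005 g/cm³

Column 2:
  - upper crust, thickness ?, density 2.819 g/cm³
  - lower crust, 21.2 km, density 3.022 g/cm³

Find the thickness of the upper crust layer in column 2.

11 km

Take the compensation level at the base of the deeper column (depth z_c below the surface of column 1) and equate Σ ρ_i t_i down to z_c; mantle fills any gap and the z_c terms cancel.
Column 1: 4.92×2.423 + 19.7×2.803 + 18.1×3.005 + (z_c − 42.72)×3.259
Column 2: 2.4×0 + x×2.819 + 21.2×3.022 + (z_c − 2.4 − 21.2 − x)×3.259
The z_c×3.259 term appears on both sides and cancels. Collect the known terms of each column as K = Σ(ρt)_known − 3.259 × (depth of known layers): K_1 = 121.53076 − 3.259×42.72 = −17.69372; K_2 = 64.0664 − 3.259×(2.4 + 21.2) = −12.846.
Balance: K_1 = K_2 − x×(3.259 − 2.819), so x = (K_2 − K_1)/(3.259 − 2.819) = 4.84772/0.44 = 11 km.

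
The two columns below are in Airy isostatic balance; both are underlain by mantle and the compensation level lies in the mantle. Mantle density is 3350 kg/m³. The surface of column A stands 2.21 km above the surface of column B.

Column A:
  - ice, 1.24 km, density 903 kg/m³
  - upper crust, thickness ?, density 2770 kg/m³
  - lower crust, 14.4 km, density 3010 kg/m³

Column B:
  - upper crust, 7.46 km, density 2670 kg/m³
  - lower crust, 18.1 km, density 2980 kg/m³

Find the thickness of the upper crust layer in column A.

Take the compensation level at the base of the deeper column (depth z_c below the surface of column A) and equate Σ ρ_i t_i down to z_c; mantle fills any gap and the z_c terms cancel.
Column A: 1.24×903 + x×2770 + 14.4×3010 + (z_c − 15.64 − x)×3350
Column B: 2.21×0 + 7.46×2670 + 18.1×2980 + (z_c − 2.21 − 25.56)×3350
The z_c×3350 term appears on both sides and cancels. Collect the known terms of each column as K = Σ(ρt)_known − 3350 × (depth of known layers): K_A = 44463.72 − 3350×15.64 = −7930.28; K_B = 73856.2 − 3350×(2.21 + 25.56) = −19173.3.
Balance: K_A − x×(3350 − 2770) = K_B, so x = (K_A − K_B)/(3350 − 2770) = 11243/580 = 19.4 km.

19.4 km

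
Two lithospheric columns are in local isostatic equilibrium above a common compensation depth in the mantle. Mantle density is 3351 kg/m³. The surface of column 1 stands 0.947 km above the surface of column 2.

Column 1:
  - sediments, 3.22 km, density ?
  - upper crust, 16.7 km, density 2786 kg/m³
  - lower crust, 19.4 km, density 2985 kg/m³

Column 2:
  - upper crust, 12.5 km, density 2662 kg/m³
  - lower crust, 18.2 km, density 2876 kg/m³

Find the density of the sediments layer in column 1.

Take the compensation level at the base of the deeper column (depth z_c below the surface of column 1) and equate Σ ρ_i t_i down to z_c; mantle fills any gap and the z_c terms cancel.
Column 1: 3.22×ρ + 16.7×2786 + 19.4×2985 + (z_c − 39.32)×3351
Column 2: 0.947×0 + 12.5×2662 + 18.2×2876 + (z_c − 0.947 − 30.7)×3351
The z_c×3351 term appears on both sides and cancels. Collect the known terms of each column as K = Σ(ρt)_known − 3351 × (depth of known layers): K_1 = 104435.2 − 3351×39.32 = −27326.12; K_2 = 85618.2 − 3351×(0.947 + 30.7) = −20430.897.
Balance: K_1 + 3.22×ρ = K_2, so ρ = (K_2 − K_1)/3.22 = 6895.22/3.22 = 2140 kg/m³.

2140 kg/m³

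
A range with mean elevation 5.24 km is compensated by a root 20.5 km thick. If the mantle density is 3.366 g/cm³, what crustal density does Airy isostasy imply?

2.68 g/cm³

ρ_c h = (ρ_m − ρ_c) r → ρ_c (h + r) = ρ_m r → ρ_c = ρ_m r / (h + r).
ρ_c = 3.366 × 20.5 km / (5.24 km + 20.5 km) = 2.68 g/cm³.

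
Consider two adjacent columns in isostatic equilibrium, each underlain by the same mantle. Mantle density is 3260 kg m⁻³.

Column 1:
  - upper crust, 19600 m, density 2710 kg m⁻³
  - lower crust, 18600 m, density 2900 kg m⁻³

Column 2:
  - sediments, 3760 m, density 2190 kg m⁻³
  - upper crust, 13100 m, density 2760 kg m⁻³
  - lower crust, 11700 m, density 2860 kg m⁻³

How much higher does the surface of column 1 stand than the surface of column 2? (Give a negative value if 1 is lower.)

682 m

For any compensation level in the mantle, the mantle terms cancel and isostasy reduces to e = (Σt_1 − Σt_2) − (Σ(ρt)_1 − Σ(ρt)_2) / ρ_m.
Σt_1 = 38200 m; Σt_2 = 28560 m; Σ(ρt)_1 = 107056000; Σ(ρt)_2 = 77852400 (in m·kg m⁻³).
e = (38200 − 28560) − (107056000 − 77852400) / 3260 = 682 m.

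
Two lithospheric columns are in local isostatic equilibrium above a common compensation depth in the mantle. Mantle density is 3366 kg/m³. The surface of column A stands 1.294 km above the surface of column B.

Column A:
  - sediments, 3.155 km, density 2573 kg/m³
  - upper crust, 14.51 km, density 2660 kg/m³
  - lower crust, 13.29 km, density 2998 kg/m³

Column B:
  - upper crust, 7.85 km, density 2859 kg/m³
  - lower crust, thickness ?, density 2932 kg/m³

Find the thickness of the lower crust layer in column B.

21.4 km

Take the compensation level at the base of the deeper column (depth z_c below the surface of column A) and equate Σ ρ_i t_i down to z_c; mantle fills any gap and the z_c terms cancel.
Column A: 3.155×2573 + 14.51×2660 + 13.29×2998 + (z_c − 30.955)×3366
Column B: 1.294×0 + 7.85×2859 + x×2932 + (z_c − 1.294 − 7.85 − x)×3366
The z_c×3366 term appears on both sides and cancels. Collect the known terms of each column as K = Σ(ρt)_known − 3366 × (depth of known layers): K_A = 86557.835 − 3366×30.955 = −17636.695; K_B = 22443.15 − 3366×(1.294 + 7.85) = −8335.554.
Balance: K_A = K_B − x×(3366 − 2932), so x = (K_B − K_A)/(3366 − 2932) = 9301.14/434 = 21.4 km.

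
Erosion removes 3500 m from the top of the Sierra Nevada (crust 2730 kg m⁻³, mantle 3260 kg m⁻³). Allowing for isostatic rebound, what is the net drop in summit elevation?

Rebound u = e ρ_c/ρ_m = 3500 m × 2730/3260 = 2931 m.
Net surface drop = e − u = 3500 m − 2931 m = e (ρ_m − ρ_c)/ρ_m = 569 m.

569 m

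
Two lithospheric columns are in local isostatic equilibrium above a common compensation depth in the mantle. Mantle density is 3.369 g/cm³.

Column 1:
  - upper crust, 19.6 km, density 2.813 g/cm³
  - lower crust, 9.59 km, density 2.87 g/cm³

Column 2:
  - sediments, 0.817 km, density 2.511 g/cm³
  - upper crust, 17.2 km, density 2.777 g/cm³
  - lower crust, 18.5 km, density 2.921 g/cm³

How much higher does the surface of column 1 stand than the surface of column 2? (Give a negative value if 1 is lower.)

−1.04 km

For any compensation level in the mantle, the mantle terms cancel and isostasy reduces to e = (Σt_1 − Σt_2) − (Σ(ρt)_1 − Σ(ρt)_2) / ρ_m.
Σt_1 = 29.19 km; Σt_2 = 36.517 km; Σ(ρt)_1 = 82.6581; Σ(ρt)_2 = 103.854387 (in km·g/cm³).
e = (29.19 − 36.517) − (82.6581 − 103.854387) / 3.369 = −1.04 km.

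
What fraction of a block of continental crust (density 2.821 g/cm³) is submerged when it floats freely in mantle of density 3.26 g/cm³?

86.5%

Submerged fraction = ρ_obj/ρ_fluid = 2.821/3.26 = 86.5%.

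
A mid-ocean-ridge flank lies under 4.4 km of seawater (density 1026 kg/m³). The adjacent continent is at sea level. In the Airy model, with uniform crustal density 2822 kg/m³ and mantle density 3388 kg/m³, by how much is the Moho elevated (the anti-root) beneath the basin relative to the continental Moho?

14 km

Isostatic balance requires: replacing crust with seawater at the top is compensated by replacing crust with mantle at the base: d (ρ_c − ρ_w) = a (ρ_m − ρ_c).
a = d (ρ_c − ρ_w)/(ρ_m − ρ_c) = 4.4 km × 1796/566 = 14 km.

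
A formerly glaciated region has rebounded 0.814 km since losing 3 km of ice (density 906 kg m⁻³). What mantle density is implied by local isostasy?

ρ_m = ρ_ice t / u = 906 × 3 km/0.814 km = 3340 kg m⁻³.

3340 kg m⁻³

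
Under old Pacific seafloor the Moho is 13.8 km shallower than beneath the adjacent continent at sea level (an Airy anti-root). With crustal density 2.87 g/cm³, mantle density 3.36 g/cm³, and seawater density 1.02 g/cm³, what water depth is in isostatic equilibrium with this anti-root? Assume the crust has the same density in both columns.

Replacing a thickness d of crust by seawater at the top must be balanced by replacing crust with mantle at the base: d (ρ_c − ρ_w) = a (ρ_m − ρ_c).
d = a (ρ_m − ρ_c)/(ρ_c − ρ_w) = 13.8 km × 0.49/1.85 = 3.66 km.

3.66 km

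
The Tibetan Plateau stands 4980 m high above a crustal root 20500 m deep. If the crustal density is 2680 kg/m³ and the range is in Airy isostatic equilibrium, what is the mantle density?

3330 kg/m³

Airy balance: ρ_c h = (ρ_m − ρ_c) r → ρ_m = ρ_c (1 + h/r).
ρ_m = 2680 × (1 + 4980 m/20500 m) = 3330 kg/m³.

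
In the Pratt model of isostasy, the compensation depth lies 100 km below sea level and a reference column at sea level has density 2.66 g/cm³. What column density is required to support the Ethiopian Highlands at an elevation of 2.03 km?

Pratt balance: ρ_ref D = ρ (D + h).
ρ = ρ_ref D/(D + h) = 2.66 × 100 km/(100 km + 2.03 km) = 2.61 g/cm³.

2.61 g/cm³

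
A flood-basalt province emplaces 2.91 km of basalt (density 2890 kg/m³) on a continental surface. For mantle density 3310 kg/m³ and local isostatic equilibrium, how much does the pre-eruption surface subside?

2.54 km

Subaerial loading: s = t ρ_load / ρ_m.
s = 2.91 km × 2890/3310 = 2.54 km.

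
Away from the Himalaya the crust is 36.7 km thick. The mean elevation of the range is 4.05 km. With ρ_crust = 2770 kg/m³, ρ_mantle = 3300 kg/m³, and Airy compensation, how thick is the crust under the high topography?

61.9 km

Root depth r = h ρ_c / (ρ_m − ρ_c) = 4.05 km × 2770 / 530 = 21.17 km.
Total thickness = T + h + r = 36.7 km + 4.05 km + 21.17 km = 61.9 km.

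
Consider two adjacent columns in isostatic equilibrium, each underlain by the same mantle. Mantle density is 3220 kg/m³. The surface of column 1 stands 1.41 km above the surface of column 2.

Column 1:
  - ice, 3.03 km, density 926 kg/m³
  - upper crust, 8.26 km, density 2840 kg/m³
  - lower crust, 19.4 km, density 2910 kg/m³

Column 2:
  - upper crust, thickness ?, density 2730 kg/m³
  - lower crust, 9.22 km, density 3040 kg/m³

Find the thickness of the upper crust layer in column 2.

Take the compensation level at the base of the deeper column (depth z_c below the surface of column 1) and equate Σ ρ_i t_i down to z_c; mantle fills any gap and the z_c terms cancel.
Column 1: 3.03×926 + 8.26×2840 + 19.4×2910 + (z_c − 30.69)×3220
Column 2: 1.41×0 + x×2730 + 9.22×3040 + (z_c − 1.41 − 9.22 − x)×3220
The z_c×3220 term appears on both sides and cancels. Collect the known terms of each column as K = Σ(ρt)_known − 3220 × (depth of known layers): K_1 = 82718.18 − 3220×30.69 = −16103.62; K_2 = 28028.8 − 3220×(1.41 + 9.22) = −6199.8.
Balance: K_1 = K_2 − x×(3220 − 2730), so x = (K_2 − K_1)/(3220 − 2730) = 9903.82/490 = 20.2 km.

20.2 km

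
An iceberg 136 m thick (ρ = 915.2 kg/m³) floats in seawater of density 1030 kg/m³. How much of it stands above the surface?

Floating equilibrium: submerged depth d = t ρ_obj/ρ_fluid = 136 m × 915.2/1030 = 120.8 m.
Freeboard = t − d = 136 m − 120.8 m = 15.2 m.

15.2 m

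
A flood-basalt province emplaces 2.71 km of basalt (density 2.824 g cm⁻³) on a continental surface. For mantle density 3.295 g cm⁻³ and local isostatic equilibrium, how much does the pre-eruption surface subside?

2.32 km

Subaerial loading: s = t ρ_load / ρ_m.
s = 2.71 km × 2.824/3.295 = 2.32 km.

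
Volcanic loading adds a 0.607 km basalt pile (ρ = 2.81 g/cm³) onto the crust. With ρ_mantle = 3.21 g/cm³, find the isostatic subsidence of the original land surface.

Subaerial loading: s = t ρ_load / ρ_m.
s = 0.607 km × 2.81/3.21 = 0.531 km.

0.531 km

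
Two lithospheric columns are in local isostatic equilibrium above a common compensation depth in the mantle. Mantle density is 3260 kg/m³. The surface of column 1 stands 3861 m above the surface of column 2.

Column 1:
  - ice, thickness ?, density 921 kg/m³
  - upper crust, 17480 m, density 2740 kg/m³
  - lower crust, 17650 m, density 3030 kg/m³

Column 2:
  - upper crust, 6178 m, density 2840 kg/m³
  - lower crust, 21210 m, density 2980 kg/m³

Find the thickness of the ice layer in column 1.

Take the compensation level at the base of the deeper column (depth z_c below the surface of column 1) and equate Σ ρ_i t_i down to z_c; mantle fills any gap and the z_c terms cancel.
Column 1: x×921 + 17480×2740 + 17650×3030 + (z_c − 35130 − x)×3260
Column 2: 3861×0 + 6178×2840 + 21210×2980 + (z_c − 3861 − 27388)×3260
The z_c×3260 term appears on both sides and cancels. Collect the known terms of each column as K = Σ(ρt)_known − 3260 × (depth of known layers): K_1 = 101374700 − 3260×35130 = −13149100; K_2 = 80751320 − 3260×(3861 + 27388) = −21120420.
Balance: K_1 − x×(3260 − 921) = K_2, so x = (K_1 − K_2)/(3260 − 921) = 7971320/2339 = 3410 m.

3410 m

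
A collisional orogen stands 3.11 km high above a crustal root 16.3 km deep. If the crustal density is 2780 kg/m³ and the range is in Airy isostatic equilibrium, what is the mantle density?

Airy balance: ρ_c h = (ρ_m − ρ_c) r → ρ_m = ρ_c (1 + h/r).
ρ_m = 2780 × (1 + 3.11 km/16.3 km) = 3310 kg/m³.

3310 kg/m³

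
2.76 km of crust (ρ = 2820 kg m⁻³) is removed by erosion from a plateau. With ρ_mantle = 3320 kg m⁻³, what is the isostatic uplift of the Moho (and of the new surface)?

Unloading: uplift u = e ρ_c/ρ_m = 2.76 km × 2820/3320 = 2.34 km.

2.34 km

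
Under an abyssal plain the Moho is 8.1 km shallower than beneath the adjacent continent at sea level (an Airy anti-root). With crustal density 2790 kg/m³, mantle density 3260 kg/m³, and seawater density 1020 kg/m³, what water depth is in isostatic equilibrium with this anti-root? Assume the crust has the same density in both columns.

2.15 km

Replacing a thickness d of crust by seawater at the top must be balanced by replacing crust with mantle at the base: d (ρ_c − ρ_w) = a (ρ_m − ρ_c).
d = a (ρ_m − ρ_c)/(ρ_c − ρ_w) = 8.1 km × 470/1770 = 2.15 km.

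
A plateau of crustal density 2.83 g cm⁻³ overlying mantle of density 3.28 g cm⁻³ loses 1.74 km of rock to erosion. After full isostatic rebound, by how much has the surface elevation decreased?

0.239 km

Rebound u = e ρ_c/ρ_m = 1.74 km × 2.83/3.28 = 1.501 km.
Net surface drop = e − u = 1.74 km − 1.501 km = e (ρ_m − ρ_c)/ρ_m = 0.239 km.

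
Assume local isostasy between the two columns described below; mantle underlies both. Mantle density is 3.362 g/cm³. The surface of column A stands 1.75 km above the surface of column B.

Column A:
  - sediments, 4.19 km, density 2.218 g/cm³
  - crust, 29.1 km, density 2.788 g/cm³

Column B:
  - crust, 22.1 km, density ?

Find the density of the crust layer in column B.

Take the compensation level at the base of the deeper column (depth z_c below the surface of column A) and equate Σ ρ_i t_i down to z_c; mantle fills any gap and the z_c terms cancel.
Column A: 4.19×2.218 + 29.1×2.788 + (z_c − 33.29)×3.362
Column B: 1.75×0 + 22.1×ρ + (z_c − 1.75 − 22.1)×3.362
The z_c×3.362 term appears on both sides and cancels. Collect the known terms of each column as K = Σ(ρt)_known − 3.362 × (depth of known layers): K_A = 90.42422 − 3.362×33.29 = −21.49676; K_B = 0 − 3.362×(1.75 + 22.1) = −80.1837.
Balance: K_A = K_B + 22.1×ρ, so ρ = (K_A − K_B)/22.1 = 58.6869/22.1 = 2.66 g/cm³.

2.66 g/cm³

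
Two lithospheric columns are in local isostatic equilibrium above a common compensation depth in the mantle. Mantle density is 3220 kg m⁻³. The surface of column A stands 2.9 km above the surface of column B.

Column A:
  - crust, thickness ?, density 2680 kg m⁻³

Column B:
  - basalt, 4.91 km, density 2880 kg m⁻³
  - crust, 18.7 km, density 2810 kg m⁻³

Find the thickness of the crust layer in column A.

Take the compensation level at the base of the deeper column (depth z_c below the surface of column A) and equate Σ ρ_i t_i down to z_c; mantle fills any gap and the z_c terms cancel.
Column A: x×2680 + (z_c − 0 − x)×3220
Column B: 2.9×0 + 4.91×2880 + 18.7×2810 + (z_c − 2.9 − 23.61)×3220
The z_c×3220 term appears on both sides and cancels. Collect the known terms of each column as K = Σ(ρt)_known − 3220 × (depth of known layers): K_A = 0 − 3220×0 = 0; K_B = 66687.8 − 3220×(2.9 + 23.61) = −18674.4.
Balance: K_A − x×(3220 − 2680) = K_B, so x = (K_A − K_B)/(3220 − 2680) = 18674.4/540 = 34.6 km.

34.6 km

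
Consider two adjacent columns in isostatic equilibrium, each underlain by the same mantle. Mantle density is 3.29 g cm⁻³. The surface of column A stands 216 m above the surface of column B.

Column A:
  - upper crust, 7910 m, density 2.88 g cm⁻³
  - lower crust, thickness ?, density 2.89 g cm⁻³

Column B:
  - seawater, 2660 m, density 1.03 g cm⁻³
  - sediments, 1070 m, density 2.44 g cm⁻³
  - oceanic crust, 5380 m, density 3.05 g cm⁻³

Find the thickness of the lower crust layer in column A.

Take the compensation level at the base of the deeper column (depth z_c below the surface of column A) and equate Σ ρ_i t_i down to z_c; mantle fills any gap and the z_c terms cancel.
Column A: 7910×2.88 + x×2.89 + (z_c − 7910 − x)×3.29
Column B: 216×0 + 2660×1.03 + 1070×2.44 + 5380×3.05 + (z_c − 216 − 9110)×3.29
The z_c×3.29 term appears on both sides and cancels. Collect the known terms of each column as K = Σ(ρt)_known − 3.29 × (depth of known layers): K_A = 22780.8 − 3.29×7910 = −3243.1; K_B = 21759.6 − 3.29×(216 + 9110) = −8922.94.
Balance: K_A − x×(3.29 − 2.89) = K_B, so x = (K_A − K_B)/(3.29 − 2.89) = 5679.84/0.4 = 14200 m.

14200 m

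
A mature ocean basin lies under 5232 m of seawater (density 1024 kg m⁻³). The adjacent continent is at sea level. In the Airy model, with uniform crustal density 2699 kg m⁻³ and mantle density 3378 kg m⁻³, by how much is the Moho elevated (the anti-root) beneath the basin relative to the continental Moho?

By Archimedes' principle applied to the lithosphere: replacing crust with seawater at the top is compensated by replacing crust with mantle at the base: d (ρ_c − ρ_w) = a (ρ_m − ρ_c).
a = d (ρ_c − ρ_w)/(ρ_m − ρ_c) = 5232 m × 1675/679 = 12900 m.

12900 m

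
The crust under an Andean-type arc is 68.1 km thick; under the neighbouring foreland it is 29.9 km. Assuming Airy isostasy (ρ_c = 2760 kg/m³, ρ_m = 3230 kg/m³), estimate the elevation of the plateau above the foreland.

Excess crust Δ = 68.1 km − 29.9 km = 38.2 km, split between elevation h and root r with h + r = Δ.
Airy balance ρ_c h = (ρ_m − ρ_c) r gives r = h ρ_c/(ρ_m − ρ_c), so h (1 + ρ_c/(ρ_m − ρ_c)) = Δ, i.e. h = Δ (ρ_m − ρ_c)/ρ_m.
h = 38.2 km × 470/3230 = 5.56 km.

5.56 km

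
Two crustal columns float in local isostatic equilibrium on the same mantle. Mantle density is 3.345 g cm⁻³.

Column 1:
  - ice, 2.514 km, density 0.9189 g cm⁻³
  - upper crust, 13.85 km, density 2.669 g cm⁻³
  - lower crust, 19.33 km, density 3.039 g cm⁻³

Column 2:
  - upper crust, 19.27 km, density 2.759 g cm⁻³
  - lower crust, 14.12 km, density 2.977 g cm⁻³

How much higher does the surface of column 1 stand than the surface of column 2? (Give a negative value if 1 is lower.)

For any compensation level in the mantle, the mantle terms cancel and isostasy reduces to e = (Σt_1 − Σt_2) − (Σ(ρt)_1 − Σ(ρt)_2) / ρ_m.
Σt_1 = 35.694 km; Σt_2 = 33.39 km; Σ(ρt)_1 = 98.0196346; Σ(ρt)_2 = 95.20117 (in km·g cm⁻³).
e = (35.694 − 33.39) − (98.0196346 − 95.20117) / 3.345 = 1.46 km.

1.46 km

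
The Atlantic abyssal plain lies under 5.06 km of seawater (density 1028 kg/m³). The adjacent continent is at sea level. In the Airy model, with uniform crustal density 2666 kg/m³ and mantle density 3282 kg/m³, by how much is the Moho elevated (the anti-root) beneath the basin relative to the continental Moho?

13.5 km

For local isostatic compensation: replacing crust with seawater at the top is compensated by replacing crust with mantle at the base: d (ρ_c − ρ_w) = a (ρ_m − ρ_c).
a = d (ρ_c − ρ_w)/(ρ_m − ρ_c) = 5.06 km × 1638/616 = 13.5 km.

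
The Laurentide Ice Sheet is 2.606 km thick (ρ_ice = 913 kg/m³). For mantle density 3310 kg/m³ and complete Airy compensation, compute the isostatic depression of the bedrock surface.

0.719 km

Equating mass per unit area of the two columns: the ice load ρ_ice t is balanced by mantle displaced below, ρ_m s.
s = t ρ_ice / ρ_m = 2.606 km × 913/3310 = 0.719 km.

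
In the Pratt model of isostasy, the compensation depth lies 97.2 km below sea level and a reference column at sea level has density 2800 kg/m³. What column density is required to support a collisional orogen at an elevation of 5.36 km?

Pratt balance: ρ_ref D = ρ (D + h).
ρ = ρ_ref D/(D + h) = 2800 × 97.2 km/(97.2 km + 5.36 km) = 2650 kg/m³.

2650 kg/m³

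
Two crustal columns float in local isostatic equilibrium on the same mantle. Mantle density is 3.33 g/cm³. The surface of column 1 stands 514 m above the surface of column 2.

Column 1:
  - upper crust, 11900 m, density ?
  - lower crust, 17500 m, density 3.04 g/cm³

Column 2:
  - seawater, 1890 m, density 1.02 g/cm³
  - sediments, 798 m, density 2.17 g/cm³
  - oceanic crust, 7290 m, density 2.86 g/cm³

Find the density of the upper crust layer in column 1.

Take the compensation level at the base of the deeper column (depth z_c below the surface of column 1) and equate Σ ρ_i t_i down to z_c; mantle fills any gap and the z_c terms cancel.
Column 1: 11900×ρ + 17500×3.04 + (z_c − 29400)×3.33
Column 2: 514×0 + 1890×1.02 + 798×2.17 + 7290×2.86 + (z_c − 514 − 9978)×3.33
The z_c×3.33 term appears on both sides and cancels. Collect the known terms of each column as K = Σ(ρt)_known − 3.33 × (depth of known layers): K_1 = 53200 − 3.33×29400 = −44702; K_2 = 24508.86 − 3.33×(514 + 9978) = −10429.5.
Balance: K_1 + 11900×ρ = K_2, so ρ = (K_2 − K_1)/11900 = 34272.5/11900 = 2.88 g/cm³.

2.88 g/cm³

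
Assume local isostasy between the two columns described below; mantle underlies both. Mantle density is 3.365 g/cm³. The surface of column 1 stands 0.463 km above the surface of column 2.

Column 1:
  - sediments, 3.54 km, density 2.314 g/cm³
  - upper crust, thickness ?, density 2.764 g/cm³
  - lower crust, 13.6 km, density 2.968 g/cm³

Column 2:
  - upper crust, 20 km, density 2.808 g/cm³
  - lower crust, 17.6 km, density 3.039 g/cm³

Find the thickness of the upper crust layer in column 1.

Take the compensation level at the base of the deeper column (depth z_c below the surface of column 1) and equate Σ ρ_i t_i down to z_c; mantle fills any gap and the z_c terms cancel.
Column 1: 3.54×2.314 + x×2.764 + 13.6×2.968 + (z_c − 17.14 − x)×3.365
Column 2: 0.463×0 + 20×2.808 + 17.6×3.039 + (z_c − 0.463 − 37.6)×3.365
The z_c×3.365 term appears on both sides and cancels. Collect the known terms of each column as K = Σ(ρt)_known − 3.365 × (depth of known layers): K_1 = 48.55636 − 3.365×17.14 = −9.11974; K_2 = 109.6464 − 3.365×(0.463 + 37.6) = −18.435595.
Balance: K_1 − x×(3.365 − 2.764) = K_2, so x = (K_1 − K_2)/(3.365 − 2.764) = 9.31585/0.601 = 15.5 km.

15.5 km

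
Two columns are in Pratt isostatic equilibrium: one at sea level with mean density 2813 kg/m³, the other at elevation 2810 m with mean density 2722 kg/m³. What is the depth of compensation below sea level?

84100 m

ρ_ref D = ρ (D + h) → D (ρ_ref − ρ) = ρ h.
D = ρ h/(ρ_ref − ρ) = 2722 × 2810 m/(2813 − 2722) = 84100 m.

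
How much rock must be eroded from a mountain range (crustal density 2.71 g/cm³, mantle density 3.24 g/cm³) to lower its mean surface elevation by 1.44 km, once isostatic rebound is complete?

Net drop Δ = e − u = e − e ρ_c/ρ_m = e (ρ_m − ρ_c)/ρ_m.
e = Δ ρ_m/(ρ_m − ρ_c) = 1.44 km × 3.24/0.53 = 8.8 km.

8.8 km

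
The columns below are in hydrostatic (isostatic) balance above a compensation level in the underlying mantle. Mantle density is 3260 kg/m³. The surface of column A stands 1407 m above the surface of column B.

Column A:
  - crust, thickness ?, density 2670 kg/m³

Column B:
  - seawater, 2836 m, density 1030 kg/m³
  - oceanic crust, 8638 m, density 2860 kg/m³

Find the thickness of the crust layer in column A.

24300 m

Take the compensation level at the base of the deeper column (depth z_c below the surface of column A) and equate Σ ρ_i t_i down to z_c; mantle fills any gap and the z_c terms cancel.
Column A: x×2670 + (z_c − 0 − x)×3260
Column B: 1407×0 + 2836×1030 + 8638×2860 + (z_c − 1407 − 11474)×3260
The z_c×3260 term appears on both sides and cancels. Collect the known terms of each column as K = Σ(ρt)_known − 3260 × (depth of known layers): K_A = 0 − 3260×0 = 0; K_B = 27625760 − 3260×(1407 + 11474) = −14366300.
Balance: K_A − x×(3260 − 2670) = K_B, so x = (K_A − K_B)/(3260 − 2670) = 14366300/590 = 24300 m.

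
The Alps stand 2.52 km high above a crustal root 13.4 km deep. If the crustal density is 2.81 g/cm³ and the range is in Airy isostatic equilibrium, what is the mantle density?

Airy balance: ρ_c h = (ρ_m − ρ_c) r → ρ_m = ρ_c (1 + h/r).
ρ_m = 2.81 × (1 + 2.52 km/13.4 km) = 3.34 g/cm³.

3.34 g/cm³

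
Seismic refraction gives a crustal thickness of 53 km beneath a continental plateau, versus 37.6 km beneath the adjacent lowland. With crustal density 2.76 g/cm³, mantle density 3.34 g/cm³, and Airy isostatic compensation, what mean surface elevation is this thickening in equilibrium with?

2.67 km

Excess crust Δ = 53 km − 37.6 km = 15.4 km, split between elevation h and root r with h + r = Δ.
Airy balance ρ_c h = (ρ_m − ρ_c) r gives r = h ρ_c/(ρ_m − ρ_c), so h (1 + ρ_c/(ρ_m − ρ_c)) = Δ, i.e. h = Δ (ρ_m − ρ_c)/ρ_m.
h = 15.4 km × 0.58/3.34 = 2.67 km.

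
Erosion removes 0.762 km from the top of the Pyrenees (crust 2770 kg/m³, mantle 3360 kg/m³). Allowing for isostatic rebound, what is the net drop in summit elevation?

Rebound u = e ρ_c/ρ_m = 0.762 km × 2770/3360 = 0.6282 km.
Net surface drop = e − u = 0.762 km − 0.6282 km = e (ρ_m − ρ_c)/ρ_m = 0.134 km.

0.134 km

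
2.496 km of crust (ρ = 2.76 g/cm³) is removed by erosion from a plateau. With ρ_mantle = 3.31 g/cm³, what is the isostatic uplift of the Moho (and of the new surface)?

Unloading: uplift u = e ρ_c/ρ_m = 2.496 km × 2.76/3.31 = 2.08 km.

2.08 km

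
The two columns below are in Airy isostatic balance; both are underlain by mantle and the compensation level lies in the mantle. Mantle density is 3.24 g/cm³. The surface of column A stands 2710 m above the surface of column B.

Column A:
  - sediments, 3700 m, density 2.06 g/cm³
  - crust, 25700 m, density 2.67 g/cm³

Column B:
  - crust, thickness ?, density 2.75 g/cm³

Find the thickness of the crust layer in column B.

Take the compensation level at the base of the deeper column (depth z_c below the surface of column A) and equate Σ ρ_i t_i down to z_c; mantle fills any gap and the z_c terms cancel.
Column A: 3700×2.06 + 25700×2.67 + (z_c − 29400)×3.24
Column B: 2710×0 + x×2.75 + (z_c − 2710 − 0 − x)×3.24
The z_c×3.24 term appears on both sides and cancels. Collect the known terms of each column as K = Σ(ρt)_known − 3.24 × (depth of known layers): K_A = 76241 − 3.24×29400 = −19015; K_B = 0 − 3.24×(2710 + 0) = −8780.4.
Balance: K_A = K_B − x×(3.24 − 2.75), so x = (K_B − K_A)/(3.24 − 2.75) = 10234.6/0.49 = 20900 m.

20900 m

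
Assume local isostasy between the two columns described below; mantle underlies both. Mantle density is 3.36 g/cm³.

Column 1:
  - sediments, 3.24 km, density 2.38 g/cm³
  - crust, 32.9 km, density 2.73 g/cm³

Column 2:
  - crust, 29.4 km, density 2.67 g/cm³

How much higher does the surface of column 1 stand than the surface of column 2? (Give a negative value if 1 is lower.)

For any compensation level in the mantle, the mantle terms cancel and isostasy reduces to e = (Σt_1 − Σt_2) − (Σ(ρt)_1 − Σ(ρt)_2) / ρ_m.
Σt_1 = 36.14 km; Σt_2 = 29.4 km; Σ(ρt)_1 = 97.5282; Σ(ρt)_2 = 78.498 (in km·g/cm³).
e = (36.14 − 29.4) − (97.5282 − 78.498) / 3.36 = 1.08 km.

1.08 km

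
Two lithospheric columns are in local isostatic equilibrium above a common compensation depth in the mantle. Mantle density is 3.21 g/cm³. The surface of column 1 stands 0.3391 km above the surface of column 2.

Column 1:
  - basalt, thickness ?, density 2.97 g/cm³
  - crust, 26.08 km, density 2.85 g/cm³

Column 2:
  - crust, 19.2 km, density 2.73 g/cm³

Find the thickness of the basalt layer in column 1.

3.82 km

Take the compensation level at the base of the deeper column (depth z_c below the surface of column 1) and equate Σ ρ_i t_i down to z_c; mantle fills any gap and the z_c terms cancel.
Column 1: x×2.97 + 26.08×2.85 + (z_c − 26.08 − x)×3.21
Column 2: 0.3391×0 + 19.2×2.73 + (z_c − 0.3391 − 19.2)×3.21
The z_c×3.21 term appears on both sides and cancels. Collect the known terms of each column as K = Σ(ρt)_known − 3.21 × (depth of known layers): K_1 = 74.328 − 3.21×26.08 = −9.3888; K_2 = 52.416 − 3.21×(0.3391 + 19.2) = −10.304511.
Balance: K_1 − x×(3.21 − 2.97) = K_2, so x = (K_1 − K_2)/(3.21 − 2.97) = 0.915711/0.24 = 3.82 km.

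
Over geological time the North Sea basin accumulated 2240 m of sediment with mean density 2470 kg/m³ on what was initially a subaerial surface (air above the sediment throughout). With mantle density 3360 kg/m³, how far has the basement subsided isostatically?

Subaerial load: s = t ρ_sed / ρ_m = 2240 m × 2470/3360 = 1650 m.

1650 m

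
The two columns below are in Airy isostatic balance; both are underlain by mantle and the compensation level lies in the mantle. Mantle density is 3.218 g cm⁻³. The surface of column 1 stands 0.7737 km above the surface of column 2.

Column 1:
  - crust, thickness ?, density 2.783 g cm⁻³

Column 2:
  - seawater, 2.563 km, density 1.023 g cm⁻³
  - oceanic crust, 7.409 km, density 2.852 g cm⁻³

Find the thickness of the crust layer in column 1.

Take the compensation level at the base of the deeper column (depth z_c below the surface of column 1) and equate Σ ρ_i t_i down to z_c; mantle fills any gap and the z_c terms cancel.
Column 1: x×2.783 + (z_c − 0 − x)×3.218
Column 2: 0.7737×0 + 2.563×1.023 + 7.409×2.852 + (z_c − 0.7737 − 9.972)×3.218
The z_c×3.218 term appears on both sides and cancels. Collect the known terms of each column as K = Σ(ρt)_known − 3.218 × (depth of known layers): K_1 = 0 − 3.218×0 = 0; K_2 = 23.752417 − 3.218×(0.7737 + 9.972) = −10.8272456.
Balance: K_1 − x×(3.218 − 2.783) = K_2, so x = (K_1 − K_2)/(3.218 − 2.783) = 10.8272/0.435 = 24.9 km.

24.9 km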